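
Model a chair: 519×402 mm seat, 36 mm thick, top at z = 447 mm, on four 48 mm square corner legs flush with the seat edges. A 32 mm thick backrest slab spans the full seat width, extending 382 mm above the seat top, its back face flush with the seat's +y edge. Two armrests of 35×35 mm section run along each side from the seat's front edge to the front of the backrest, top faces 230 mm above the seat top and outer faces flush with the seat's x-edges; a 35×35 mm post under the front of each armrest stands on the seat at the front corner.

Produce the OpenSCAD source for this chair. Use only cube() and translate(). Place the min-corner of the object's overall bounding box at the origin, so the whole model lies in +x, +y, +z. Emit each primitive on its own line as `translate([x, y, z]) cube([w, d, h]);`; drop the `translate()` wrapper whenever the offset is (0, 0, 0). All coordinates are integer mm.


// leg_h = 447 - 36 = 411
// arm post h = 230 - 35 = 195
translate([0, 0, 411]) cube([519, 402, 36]);
cube([48, 48, 411]);
translate([471, 0, 0]) cube([48, 48, 411]);
translate([0, 354, 0]) cube([48, 48, 411]);
translate([471, 354, 0]) cube([48, 48, 411]);
translate([0, 370, 447]) cube([519, 32, 382]);
translate([0, 0, 642]) cube([35, 370, 35]);
translate([484, 0, 642]) cube([35, 370, 35]);
translate([0, 0, 447]) cube([35, 35, 195]);
translate([484, 0, 447]) cube([35, 35, 195]);


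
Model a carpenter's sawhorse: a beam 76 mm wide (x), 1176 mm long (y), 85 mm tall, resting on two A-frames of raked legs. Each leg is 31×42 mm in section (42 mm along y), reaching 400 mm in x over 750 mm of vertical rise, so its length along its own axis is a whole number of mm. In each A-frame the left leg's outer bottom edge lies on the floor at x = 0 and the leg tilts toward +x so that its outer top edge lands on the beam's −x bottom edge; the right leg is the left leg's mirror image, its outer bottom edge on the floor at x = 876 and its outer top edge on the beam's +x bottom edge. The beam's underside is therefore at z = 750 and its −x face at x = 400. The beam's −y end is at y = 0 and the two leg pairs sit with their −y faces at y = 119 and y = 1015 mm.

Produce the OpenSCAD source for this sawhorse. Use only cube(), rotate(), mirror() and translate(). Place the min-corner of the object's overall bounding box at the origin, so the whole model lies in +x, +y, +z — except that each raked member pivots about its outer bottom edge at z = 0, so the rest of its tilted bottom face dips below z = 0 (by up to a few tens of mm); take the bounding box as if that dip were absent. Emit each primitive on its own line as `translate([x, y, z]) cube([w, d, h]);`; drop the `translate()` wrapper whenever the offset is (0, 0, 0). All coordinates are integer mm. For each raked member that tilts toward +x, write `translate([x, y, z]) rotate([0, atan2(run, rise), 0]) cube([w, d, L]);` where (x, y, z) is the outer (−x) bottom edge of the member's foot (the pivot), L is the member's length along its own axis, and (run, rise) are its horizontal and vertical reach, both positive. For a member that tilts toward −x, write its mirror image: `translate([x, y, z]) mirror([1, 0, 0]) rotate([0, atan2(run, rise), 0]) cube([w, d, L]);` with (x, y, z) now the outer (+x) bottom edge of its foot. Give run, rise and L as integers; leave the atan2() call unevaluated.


translate([400, 0, 750]) cube([76, 1176, 85]);
translate([0, 119, 0]) rotate([0, atan2(400, 750), 0]) cube([31, 42, 850]);
translate([876, 119, 0]) mirror([1, 0, 0]) rotate([0, atan2(400, 750), 0]) cube([31, 42, 850]);
translate([0, 1015, 0]) rotate([0, atan2(400, 750), 0]) cube([31, 42, 850]);
translate([876, 1015, 0]) mirror([1, 0, 0]) rotate([0, atan2(400, 750), 0]) cube([31, 42, 850]);


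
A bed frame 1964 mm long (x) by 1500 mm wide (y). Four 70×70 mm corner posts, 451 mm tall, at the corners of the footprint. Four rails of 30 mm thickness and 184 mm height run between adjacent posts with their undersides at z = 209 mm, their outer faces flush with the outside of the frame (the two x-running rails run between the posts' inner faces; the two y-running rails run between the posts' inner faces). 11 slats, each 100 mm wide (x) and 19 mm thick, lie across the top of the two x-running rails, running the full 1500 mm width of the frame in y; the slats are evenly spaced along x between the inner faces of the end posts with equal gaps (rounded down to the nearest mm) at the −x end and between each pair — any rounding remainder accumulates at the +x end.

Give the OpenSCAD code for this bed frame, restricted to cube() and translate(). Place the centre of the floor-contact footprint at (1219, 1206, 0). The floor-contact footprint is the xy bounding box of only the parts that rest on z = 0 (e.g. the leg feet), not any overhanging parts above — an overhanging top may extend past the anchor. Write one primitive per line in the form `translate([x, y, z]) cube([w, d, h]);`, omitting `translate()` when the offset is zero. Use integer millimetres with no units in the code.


translate([237, 456, 0]) cube([70, 70, 451]);
translate([237, 1886, 0]) cube([70, 70, 451]);
translate([2131, 456, 0]) cube([70, 70, 451]);
translate([2131, 1886, 0]) cube([70, 70, 451]);
translate([307, 456, 209]) cube([1824, 30, 184]);
translate([307, 1926, 209]) cube([1824, 30, 184]);
translate([237, 526, 209]) cube([30, 1360, 184]);
translate([2171, 526, 209]) cube([30, 1360, 184]);
translate([367, 456, 393]) cube([100, 1500, 19]);
translate([527, 456, 393]) cube([100, 1500, 19]);
translate([687, 456, 393]) cube([100, 1500, 19]);
translate([847, 456, 393]) cube([100, 1500, 19]);
translate([1007, 456, 393]) cube([100, 1500, 19]);
translate([1167, 456, 393]) cube([100, 1500, 19]);
translate([1327, 456, 393]) cube([100, 1500, 19]);
translate([1487, 456, 393]) cube([100, 1500, 19]);
translate([1647, 456, 393]) cube([100, 1500, 19]);
translate([1807, 456, 393]) cube([100, 1500, 19]);
translate([1967, 456, 393]) cube([100, 1500, 19]);


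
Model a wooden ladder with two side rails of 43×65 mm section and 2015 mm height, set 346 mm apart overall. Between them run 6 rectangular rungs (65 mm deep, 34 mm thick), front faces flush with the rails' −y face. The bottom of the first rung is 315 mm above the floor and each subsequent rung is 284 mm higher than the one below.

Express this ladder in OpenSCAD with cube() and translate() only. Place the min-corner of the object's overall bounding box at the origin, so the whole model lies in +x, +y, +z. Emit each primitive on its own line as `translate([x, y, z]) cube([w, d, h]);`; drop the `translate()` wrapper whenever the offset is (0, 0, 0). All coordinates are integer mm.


cube([43, 65, 2015]);
translate([303, 0, 0]) cube([43, 65, 2015]);
translate([43, 0, 315]) cube([260, 65, 34]);
translate([43, 0, 599]) cube([260, 65, 34]);
translate([43, 0, 883]) cube([260, 65, 34]);
translate([43, 0, 1167]) cube([260, 65, 34]);
translate([43, 0, 1451]) cube([260, 65, 34]);
translate([43, 0, 1735]) cube([260, 65, 34]);


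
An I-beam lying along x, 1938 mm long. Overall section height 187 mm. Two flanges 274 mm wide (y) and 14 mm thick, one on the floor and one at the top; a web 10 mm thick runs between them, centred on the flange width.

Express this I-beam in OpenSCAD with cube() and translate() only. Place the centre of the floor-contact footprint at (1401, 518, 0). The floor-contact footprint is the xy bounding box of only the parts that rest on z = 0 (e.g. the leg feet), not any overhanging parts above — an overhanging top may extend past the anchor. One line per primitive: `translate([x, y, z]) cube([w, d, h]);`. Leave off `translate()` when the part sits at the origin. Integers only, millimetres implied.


translate([432, 381, 0]) cube([1938, 274, 14]);
translate([432, 513, 14]) cube([1938, 10, 159]);
translate([432, 381, 173]) cube([1938, 274, 14]);


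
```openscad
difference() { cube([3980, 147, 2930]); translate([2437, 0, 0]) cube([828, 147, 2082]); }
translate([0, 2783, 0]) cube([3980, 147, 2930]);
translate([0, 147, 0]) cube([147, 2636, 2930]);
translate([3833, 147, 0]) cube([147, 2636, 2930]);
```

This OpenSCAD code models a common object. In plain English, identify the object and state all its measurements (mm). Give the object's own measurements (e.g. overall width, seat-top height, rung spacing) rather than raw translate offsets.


A single room: four walls, each 2930 mm tall and 147 mm thick, enclosing an outside footprint 3980×2930 mm (x × y), no floor or roof. The front and back walls (−y and +y sides) run the full x-width; the side walls fit between their inner faces. A door opening 828 mm wide and 2082 mm tall is cut through the front wall from the floor up, its −x edge 2437 mm from the wall's −x end.


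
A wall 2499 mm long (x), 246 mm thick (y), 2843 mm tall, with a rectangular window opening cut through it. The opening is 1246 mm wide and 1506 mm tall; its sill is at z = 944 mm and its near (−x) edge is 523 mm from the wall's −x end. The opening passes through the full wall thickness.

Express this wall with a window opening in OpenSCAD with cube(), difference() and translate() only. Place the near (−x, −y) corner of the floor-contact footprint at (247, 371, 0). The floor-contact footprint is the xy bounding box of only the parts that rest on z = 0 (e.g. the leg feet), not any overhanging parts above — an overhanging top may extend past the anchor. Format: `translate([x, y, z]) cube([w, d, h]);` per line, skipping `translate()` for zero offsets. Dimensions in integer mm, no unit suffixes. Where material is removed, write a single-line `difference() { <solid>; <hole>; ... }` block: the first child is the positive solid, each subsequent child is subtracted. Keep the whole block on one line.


difference() { translate([247, 371, 0]) cube([2499, 246, 2843]); translate([770, 371, 944]) cube([1246, 246, 1506]); }


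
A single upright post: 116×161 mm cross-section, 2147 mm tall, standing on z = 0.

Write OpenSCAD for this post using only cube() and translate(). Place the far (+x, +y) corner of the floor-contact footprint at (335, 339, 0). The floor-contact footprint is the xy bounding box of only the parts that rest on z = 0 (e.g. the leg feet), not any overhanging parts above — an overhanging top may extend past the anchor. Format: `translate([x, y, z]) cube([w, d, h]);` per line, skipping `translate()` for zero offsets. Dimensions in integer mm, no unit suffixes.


translate([219, 178, 0]) cube([116, 161, 2147]);


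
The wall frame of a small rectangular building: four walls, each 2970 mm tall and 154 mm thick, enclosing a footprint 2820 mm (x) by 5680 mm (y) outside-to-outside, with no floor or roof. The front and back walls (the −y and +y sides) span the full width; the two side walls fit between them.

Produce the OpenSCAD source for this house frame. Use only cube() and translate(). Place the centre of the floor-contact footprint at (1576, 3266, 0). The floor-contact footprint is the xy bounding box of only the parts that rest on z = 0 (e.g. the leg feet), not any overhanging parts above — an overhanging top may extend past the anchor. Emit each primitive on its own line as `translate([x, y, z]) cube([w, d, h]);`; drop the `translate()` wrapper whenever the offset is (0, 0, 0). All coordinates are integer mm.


translate([166, 426, 0]) cube([2820, 154, 2970]);
translate([166, 5952, 0]) cube([2820, 154, 2970]);
translate([166, 580, 0]) cube([154, 5372, 2970]);
translate([2832, 580, 0]) cube([154, 5372, 2970]);


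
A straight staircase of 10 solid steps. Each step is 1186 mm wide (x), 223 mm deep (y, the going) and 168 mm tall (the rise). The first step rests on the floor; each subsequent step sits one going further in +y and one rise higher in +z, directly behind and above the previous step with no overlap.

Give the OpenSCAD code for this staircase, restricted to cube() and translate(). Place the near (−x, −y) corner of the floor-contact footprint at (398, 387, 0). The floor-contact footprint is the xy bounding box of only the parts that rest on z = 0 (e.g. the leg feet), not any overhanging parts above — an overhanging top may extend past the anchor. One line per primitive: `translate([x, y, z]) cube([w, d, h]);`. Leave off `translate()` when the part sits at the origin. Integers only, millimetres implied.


translate([398, 387, 0]) cube([1186, 223, 168]);
translate([398, 610, 168]) cube([1186, 223, 168]);
translate([398, 833, 336]) cube([1186, 223, 168]);
translate([398, 1056, 504]) cube([1186, 223, 168]);
translate([398, 1279, 672]) cube([1186, 223, 168]);
translate([398, 1502, 840]) cube([1186, 223, 168]);
translate([398, 1725, 1008]) cube([1186, 223, 168]);
translate([398, 1948, 1176]) cube([1186, 223, 168]);
translate([398, 2171, 1344]) cube([1186, 223, 168]);
translate([398, 2394, 1512]) cube([1186, 223, 168]);


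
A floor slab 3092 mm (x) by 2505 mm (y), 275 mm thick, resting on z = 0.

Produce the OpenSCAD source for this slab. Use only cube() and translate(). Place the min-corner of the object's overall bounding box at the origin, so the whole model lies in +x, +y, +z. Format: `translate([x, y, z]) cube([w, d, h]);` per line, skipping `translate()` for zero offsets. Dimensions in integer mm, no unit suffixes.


cube([3092, 2505, 275]);


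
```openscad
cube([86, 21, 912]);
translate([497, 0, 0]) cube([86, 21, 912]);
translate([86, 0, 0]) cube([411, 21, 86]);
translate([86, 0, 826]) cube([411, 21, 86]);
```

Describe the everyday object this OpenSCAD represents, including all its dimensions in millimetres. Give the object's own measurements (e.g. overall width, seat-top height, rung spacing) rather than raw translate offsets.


A rectangular picture frame lying in the x–z plane (depth along y). The opening is 411 mm wide (x) by 740 mm tall (z), surrounded by a border 86 mm wide on all four sides. The frame is 21 mm deep and is made of two full-height vertical stiles with two horizontal rails fitted between them.


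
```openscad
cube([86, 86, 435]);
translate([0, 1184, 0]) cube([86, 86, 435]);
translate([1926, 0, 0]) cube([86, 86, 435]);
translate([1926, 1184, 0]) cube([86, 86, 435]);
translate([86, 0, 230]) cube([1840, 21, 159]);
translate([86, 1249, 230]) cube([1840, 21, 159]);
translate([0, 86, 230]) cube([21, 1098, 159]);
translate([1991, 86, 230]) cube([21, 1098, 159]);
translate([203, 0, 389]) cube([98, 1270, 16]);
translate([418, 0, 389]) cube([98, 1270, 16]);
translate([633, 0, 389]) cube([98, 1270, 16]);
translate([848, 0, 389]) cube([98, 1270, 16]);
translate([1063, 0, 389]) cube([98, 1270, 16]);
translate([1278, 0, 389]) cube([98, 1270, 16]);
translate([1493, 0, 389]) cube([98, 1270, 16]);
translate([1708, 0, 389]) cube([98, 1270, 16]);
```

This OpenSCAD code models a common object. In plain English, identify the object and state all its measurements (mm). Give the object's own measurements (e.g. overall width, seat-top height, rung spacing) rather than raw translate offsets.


A bed frame 2012 mm long (x) by 1270 mm wide (y). Four 86×86 mm corner posts, 435 mm tall, at the corners of the footprint. Four rails of 21 mm thickness and 159 mm height run between adjacent posts with their undersides at z = 230 mm, their outer faces flush with the outside of the frame (the two x-running rails run between the posts' inner faces; the two y-running rails run between the posts' inner faces). 8 slats, each 98 mm wide (x) and 16 mm thick, lie across the top of the two x-running rails, running the full 1270 mm width of the frame in y; along x they sit between the end posts with a 117 mm gap after the −x posts and between neighbouring slats, leaving 120 mm before the +x posts.


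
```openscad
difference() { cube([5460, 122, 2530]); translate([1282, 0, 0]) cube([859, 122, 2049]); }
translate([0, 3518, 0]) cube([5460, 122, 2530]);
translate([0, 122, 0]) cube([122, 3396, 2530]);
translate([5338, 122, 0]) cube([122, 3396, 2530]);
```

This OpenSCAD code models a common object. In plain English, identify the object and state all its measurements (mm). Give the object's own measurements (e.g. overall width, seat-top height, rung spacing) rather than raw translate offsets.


A single room: four walls, each 2530 mm tall and 122 mm thick, enclosing an outside footprint 5460×3640 mm (x × y), no floor or roof. The front and back walls (−y and +y sides) run the full x-width; the side walls fit between their inner faces. A door opening 859 mm wide and 2049 mm tall is cut through the front wall from the floor up, its −x edge 1282 mm from the wall's −x end.


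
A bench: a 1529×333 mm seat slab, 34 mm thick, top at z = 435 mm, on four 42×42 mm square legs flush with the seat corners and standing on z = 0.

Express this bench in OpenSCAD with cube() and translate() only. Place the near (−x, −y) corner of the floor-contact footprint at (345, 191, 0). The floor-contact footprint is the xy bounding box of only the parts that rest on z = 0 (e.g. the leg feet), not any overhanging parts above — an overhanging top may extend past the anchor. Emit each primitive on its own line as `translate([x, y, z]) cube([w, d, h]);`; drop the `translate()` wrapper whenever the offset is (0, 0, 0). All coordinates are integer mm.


translate([345, 191, 401]) cube([1529, 333, 34]);
translate([345, 191, 0]) cube([42, 42, 401]);
translate([345, 482, 0]) cube([42, 42, 401]);
translate([1832, 191, 0]) cube([42, 42, 401]);
translate([1832, 482, 0]) cube([42, 42, 401]);


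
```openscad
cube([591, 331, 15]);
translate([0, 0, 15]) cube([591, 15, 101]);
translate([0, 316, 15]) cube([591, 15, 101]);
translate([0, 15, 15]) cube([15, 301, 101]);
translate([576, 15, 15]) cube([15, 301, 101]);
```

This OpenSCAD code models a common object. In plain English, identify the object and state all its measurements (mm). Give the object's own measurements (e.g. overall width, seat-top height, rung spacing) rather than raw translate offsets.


An open-topped rectangular box: outside dimensions 591×331×116 mm, with a uniform wall and base thickness of 15 mm. The base is a full 591×331 slab on the floor; four walls sit on top of the base. The front and back walls (the −y and +y sides) span the full width; the two side walls fit between them.


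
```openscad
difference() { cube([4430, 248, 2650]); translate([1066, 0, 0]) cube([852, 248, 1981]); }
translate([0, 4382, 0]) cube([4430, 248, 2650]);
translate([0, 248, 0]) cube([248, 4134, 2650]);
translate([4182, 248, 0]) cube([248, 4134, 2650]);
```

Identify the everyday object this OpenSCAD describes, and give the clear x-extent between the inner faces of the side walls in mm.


A single room. The interior width is 3934 mm.

Four walls enclosing a rectangle with a door in the front wall — a room. Outside width 4430 minus two 248 mm walls gives 3934 mm.


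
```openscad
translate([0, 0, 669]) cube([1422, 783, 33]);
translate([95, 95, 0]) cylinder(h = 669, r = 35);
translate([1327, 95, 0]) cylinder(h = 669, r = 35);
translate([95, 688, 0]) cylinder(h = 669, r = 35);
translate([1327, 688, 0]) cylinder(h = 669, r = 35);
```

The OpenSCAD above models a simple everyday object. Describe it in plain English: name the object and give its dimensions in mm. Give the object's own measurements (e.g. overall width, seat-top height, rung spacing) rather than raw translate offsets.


A rectangular dining table. The top is 1422×783×33 mm with its upper surface at z = 702 mm. It stands on four round legs of 70 mm diameter, each leg's bounding box inset 60 mm from the nearest pair of top edges, running from the floor to the underside of the top.


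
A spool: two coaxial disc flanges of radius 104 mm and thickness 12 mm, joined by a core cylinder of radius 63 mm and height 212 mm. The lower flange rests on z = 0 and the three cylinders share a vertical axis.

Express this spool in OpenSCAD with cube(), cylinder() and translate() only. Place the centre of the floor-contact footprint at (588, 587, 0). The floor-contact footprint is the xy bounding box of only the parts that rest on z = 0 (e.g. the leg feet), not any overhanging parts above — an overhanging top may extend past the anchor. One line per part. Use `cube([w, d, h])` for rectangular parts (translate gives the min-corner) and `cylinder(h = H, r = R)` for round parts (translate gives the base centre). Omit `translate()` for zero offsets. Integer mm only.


translate([588, 587, 0]) cylinder(h = 12, r = 104);
translate([588, 587, 12]) cylinder(h = 212, r = 63);
translate([588, 587, 224]) cylinder(h = 12, r = 104);


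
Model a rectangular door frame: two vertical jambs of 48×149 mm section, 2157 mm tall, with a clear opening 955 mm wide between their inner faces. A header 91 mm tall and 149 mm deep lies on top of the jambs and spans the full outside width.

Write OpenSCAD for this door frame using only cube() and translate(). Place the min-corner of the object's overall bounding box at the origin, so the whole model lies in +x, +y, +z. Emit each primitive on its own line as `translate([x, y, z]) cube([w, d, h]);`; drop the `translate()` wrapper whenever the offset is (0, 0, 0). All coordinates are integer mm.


cube([48, 149, 2157]);
translate([1003, 0, 0]) cube([48, 149, 2157]);
translate([0, 0, 2157]) cube([1051, 149, 91]);


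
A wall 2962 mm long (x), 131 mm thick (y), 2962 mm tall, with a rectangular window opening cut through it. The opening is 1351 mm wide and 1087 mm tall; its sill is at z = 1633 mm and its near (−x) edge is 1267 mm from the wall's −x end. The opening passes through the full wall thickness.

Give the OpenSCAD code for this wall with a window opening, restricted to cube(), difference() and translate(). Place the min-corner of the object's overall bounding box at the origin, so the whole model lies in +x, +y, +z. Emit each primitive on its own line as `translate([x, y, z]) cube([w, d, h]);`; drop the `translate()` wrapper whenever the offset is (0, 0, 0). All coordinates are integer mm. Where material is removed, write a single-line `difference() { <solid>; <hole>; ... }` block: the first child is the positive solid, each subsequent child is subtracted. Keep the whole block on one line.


difference() { cube([2962, 131, 2962]); translate([1267, 0, 1633]) cube([1351, 131, 1087]); }


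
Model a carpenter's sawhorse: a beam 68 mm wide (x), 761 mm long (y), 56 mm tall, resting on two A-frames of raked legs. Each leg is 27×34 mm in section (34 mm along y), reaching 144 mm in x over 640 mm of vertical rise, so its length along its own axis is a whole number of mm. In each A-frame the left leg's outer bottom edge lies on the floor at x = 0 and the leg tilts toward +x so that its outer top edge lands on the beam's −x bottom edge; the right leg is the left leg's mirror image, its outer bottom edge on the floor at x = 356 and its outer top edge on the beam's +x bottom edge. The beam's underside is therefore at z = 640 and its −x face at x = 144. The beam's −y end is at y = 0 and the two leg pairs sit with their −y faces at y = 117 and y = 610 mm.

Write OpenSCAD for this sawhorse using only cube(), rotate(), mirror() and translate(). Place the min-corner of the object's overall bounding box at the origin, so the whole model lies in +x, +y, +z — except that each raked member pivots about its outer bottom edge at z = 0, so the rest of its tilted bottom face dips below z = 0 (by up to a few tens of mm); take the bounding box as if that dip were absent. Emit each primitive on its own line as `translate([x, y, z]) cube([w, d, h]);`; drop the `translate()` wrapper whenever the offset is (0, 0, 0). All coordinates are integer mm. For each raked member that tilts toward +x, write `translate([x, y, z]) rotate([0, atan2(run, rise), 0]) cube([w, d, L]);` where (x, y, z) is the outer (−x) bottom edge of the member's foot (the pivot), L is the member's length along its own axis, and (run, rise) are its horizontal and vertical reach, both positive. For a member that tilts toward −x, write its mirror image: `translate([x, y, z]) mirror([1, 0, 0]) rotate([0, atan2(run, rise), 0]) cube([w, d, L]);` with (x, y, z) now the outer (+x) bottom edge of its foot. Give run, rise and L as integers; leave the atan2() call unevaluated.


// leg length = √(144² + 640²) = 656
// right-leg outer foot x = 2·144 + 68 = 356
// beam min-corner = (144, 0, 640)
translate([144, 0, 640]) cube([68, 761, 56]);
translate([0, 117, 0]) rotate([0, atan2(144, 640), 0]) cube([27, 34, 656]);
translate([356, 117, 0]) mirror([1, 0, 0]) rotate([0, atan2(144, 640), 0]) cube([27, 34, 656]);
translate([0, 610, 0]) rotate([0, atan2(144, 640), 0]) cube([27, 34, 656]);
translate([356, 610, 0]) mirror([1, 0, 0]) rotate([0, atan2(144, 640), 0]) cube([27, 34, 656]);


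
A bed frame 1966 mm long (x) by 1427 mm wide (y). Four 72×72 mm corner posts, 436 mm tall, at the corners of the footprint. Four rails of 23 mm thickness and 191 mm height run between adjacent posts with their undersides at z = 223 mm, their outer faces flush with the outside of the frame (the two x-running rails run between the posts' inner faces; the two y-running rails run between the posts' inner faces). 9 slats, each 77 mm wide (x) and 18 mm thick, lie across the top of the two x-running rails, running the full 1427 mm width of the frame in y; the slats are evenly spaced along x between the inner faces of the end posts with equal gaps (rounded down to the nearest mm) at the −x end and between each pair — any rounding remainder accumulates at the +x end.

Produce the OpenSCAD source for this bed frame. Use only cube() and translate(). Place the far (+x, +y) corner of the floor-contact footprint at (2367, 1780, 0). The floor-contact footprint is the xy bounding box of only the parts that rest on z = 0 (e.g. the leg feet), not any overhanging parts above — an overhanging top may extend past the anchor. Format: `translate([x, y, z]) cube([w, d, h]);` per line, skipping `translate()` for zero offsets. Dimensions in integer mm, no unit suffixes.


// slat z = rail_z + rail_h = 223 + 191 = 414
// slat gap = ⌊(1822 − 9·77) / 10⌋ = 112
translate([401, 353, 0]) cube([72, 72, 436]);
translate([401, 1708, 0]) cube([72, 72, 436]);
translate([2295, 353, 0]) cube([72, 72, 436]);
translate([2295, 1708, 0]) cube([72, 72, 436]);
translate([473, 353, 223]) cube([1822, 23, 191]);
translate([473, 1757, 223]) cube([1822, 23, 191]);
translate([401, 425, 223]) cube([23, 1283, 191]);
translate([2344, 425, 223]) cube([23, 1283, 191]);
translate([585, 353, 414]) cube([77, 1427, 18]);
translate([774, 353, 414]) cube([77, 1427, 18]);
translate([963, 353, 414]) cube([77, 1427, 18]);
translate([1152, 353, 414]) cube([77, 1427, 18]);
translate([1341, 353, 414]) cube([77, 1427, 18]);
translate([1530, 353, 414]) cube([77, 1427, 18]);
translate([1719, 353, 414]) cube([77, 1427, 18]);
translate([1908, 353, 414]) cube([77, 1427, 18]);
translate([2097, 353, 414]) cube([77, 1427, 18]);


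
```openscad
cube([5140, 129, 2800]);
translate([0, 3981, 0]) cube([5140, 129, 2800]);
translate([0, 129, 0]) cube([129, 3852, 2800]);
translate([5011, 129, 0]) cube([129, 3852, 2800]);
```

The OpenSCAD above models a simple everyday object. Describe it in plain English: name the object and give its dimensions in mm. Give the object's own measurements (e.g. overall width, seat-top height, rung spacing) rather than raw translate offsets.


The wall frame of a small rectangular building: four walls, each 2800 mm tall and 129 mm thick, enclosing a footprint 5140 mm (x) by 4110 mm (y) outside-to-outside, with no floor or roof. The front and back walls (the −y and +y sides) span the full width; the two side walls fit between them.


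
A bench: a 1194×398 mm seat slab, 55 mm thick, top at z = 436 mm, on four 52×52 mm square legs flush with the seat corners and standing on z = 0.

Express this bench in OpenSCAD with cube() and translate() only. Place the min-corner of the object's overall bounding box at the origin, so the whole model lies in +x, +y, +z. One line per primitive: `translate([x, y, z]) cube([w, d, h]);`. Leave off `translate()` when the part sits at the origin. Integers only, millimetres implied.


translate([0, 0, 381]) cube([1194, 398, 55]);
cube([52, 52, 381]);
translate([0, 346, 0]) cube([52, 52, 381]);
translate([1142, 0, 0]) cube([52, 52, 381]);
translate([1142, 346, 0]) cube([52, 52, 381]);


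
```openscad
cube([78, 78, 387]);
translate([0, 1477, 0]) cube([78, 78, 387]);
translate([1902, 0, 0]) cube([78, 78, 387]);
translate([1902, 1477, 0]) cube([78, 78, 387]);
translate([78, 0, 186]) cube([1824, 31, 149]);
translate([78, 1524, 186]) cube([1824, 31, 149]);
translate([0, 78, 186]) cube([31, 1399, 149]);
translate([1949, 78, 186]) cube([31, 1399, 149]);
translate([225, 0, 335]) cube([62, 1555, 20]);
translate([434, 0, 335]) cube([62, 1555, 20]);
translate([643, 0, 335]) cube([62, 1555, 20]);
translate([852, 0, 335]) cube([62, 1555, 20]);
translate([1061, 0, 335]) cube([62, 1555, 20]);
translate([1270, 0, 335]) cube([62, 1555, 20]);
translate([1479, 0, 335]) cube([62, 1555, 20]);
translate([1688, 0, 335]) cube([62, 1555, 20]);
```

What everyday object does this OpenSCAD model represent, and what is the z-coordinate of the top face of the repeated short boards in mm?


A bed frame. The slat-top height is 355 mm.

Four posts, four rails, and a row of slats — a bed frame. Slats sit on the rails at z = 186 + 149 = 335; with slat thickness 20, the top is 355 mm.


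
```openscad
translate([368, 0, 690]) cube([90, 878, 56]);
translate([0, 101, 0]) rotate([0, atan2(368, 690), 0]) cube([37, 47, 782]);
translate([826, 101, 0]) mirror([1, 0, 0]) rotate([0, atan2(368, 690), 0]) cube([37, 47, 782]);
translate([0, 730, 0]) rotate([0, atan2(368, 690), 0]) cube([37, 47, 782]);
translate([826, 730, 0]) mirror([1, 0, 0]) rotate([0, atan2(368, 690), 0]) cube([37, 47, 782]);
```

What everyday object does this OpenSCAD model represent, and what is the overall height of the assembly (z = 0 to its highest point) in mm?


A sawhorse. The overall height is 746 mm.

A beam across two mirrored pairs of raked legs — a sawhorse. The beam's underside is at z = 690 (matching the legs' vertical rise in atan2(368, 690)) and the beam is 56 mm tall, so its top is at 690 + 56 = 746 mm. The raked legs top out at the beam's underside, so that is the highest point.


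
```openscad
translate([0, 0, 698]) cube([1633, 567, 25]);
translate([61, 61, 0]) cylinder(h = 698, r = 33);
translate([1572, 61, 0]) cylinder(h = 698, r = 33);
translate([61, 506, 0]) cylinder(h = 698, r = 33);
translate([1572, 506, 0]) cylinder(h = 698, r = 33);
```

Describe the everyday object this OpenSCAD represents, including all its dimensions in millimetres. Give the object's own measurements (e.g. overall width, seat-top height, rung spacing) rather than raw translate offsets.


A table: top 1633 mm (x) × 567 mm (y), 25 mm thick, upper face at z = 723 mm, on four round legs of 66 mm diameter, each leg's bounding box inset 28 mm from the nearest pair of top edges from z = 0 to the bottom of the top.


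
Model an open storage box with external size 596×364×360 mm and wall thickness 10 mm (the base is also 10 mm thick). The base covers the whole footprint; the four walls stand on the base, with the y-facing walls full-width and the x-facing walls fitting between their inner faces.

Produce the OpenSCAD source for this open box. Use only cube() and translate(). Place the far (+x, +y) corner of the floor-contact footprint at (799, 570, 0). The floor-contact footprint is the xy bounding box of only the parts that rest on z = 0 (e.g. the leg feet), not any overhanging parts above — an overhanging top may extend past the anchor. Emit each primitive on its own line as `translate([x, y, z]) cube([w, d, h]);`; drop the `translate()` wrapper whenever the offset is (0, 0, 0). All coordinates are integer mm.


translate([203, 206, 0]) cube([596, 364, 10]);
translate([203, 206, 10]) cube([596, 10, 350]);
translate([203, 560, 10]) cube([596, 10, 350]);
translate([203, 216, 10]) cube([10, 344, 350]);
translate([789, 216, 10]) cube([10, 344, 350]);


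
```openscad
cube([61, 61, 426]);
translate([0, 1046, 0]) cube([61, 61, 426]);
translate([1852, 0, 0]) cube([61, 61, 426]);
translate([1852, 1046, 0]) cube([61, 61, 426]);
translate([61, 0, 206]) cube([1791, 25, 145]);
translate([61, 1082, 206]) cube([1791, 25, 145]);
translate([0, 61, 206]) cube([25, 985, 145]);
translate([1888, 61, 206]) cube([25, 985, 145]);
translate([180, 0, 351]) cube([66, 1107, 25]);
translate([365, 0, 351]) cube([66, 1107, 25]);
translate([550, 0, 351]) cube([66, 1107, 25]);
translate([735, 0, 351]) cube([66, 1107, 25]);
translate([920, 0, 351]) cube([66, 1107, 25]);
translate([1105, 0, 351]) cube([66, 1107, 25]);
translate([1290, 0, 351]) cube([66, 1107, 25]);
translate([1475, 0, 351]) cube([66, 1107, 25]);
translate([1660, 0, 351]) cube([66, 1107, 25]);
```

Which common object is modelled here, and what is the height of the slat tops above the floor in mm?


A bed frame. The slat-top height is 376 mm.

Four posts, four rails, and a row of slats — a bed frame. Slats sit on the rails at z = 206 + 145 = 351; with slat thickness 25, the top is 376 mm.


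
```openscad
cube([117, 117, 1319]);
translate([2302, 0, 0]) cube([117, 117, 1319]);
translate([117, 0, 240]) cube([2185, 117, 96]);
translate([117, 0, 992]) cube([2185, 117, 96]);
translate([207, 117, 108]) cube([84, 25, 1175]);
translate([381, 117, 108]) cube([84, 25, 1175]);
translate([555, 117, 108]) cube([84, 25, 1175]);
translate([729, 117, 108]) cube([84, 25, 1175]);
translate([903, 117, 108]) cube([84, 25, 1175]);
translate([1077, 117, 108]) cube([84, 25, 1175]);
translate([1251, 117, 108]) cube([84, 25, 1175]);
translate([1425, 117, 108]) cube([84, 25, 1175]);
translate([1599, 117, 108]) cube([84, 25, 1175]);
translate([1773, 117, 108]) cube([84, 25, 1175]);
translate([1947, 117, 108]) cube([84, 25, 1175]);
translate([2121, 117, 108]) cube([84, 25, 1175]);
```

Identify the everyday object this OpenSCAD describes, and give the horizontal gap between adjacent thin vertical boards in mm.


A fence section. The picket gap is 90 mm.

Two posts, two rails, 12 pickets — a fence section. Span 2185 mm holds 12 pickets of 84 mm with 13 equal gaps: ⌊(2185 − 12·84) / 13⌋ = 90 mm.


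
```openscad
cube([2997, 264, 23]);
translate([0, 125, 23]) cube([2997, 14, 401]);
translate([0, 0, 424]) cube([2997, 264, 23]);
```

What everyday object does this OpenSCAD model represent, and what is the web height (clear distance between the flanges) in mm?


An I-beam. The web height is 401 mm.

Two wide flanges with a thin centred web — an I-beam. Overall 447 mm minus two 23 mm flanges gives a web of 447 − 2·23 = 401 mm.


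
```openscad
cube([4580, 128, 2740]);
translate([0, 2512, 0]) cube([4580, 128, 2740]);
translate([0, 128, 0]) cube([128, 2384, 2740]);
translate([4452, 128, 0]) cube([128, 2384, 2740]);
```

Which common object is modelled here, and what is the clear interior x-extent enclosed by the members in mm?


A house (or room) frame. The interior width is 4324 mm.

Four 2740 mm walls enclosing a rectangle with no floor or roof — a room or house frame. Outside width is 4580 mm and wall thickness is 128 mm, so the interior width is 4580 − 2 × 128 = 4324 mm.


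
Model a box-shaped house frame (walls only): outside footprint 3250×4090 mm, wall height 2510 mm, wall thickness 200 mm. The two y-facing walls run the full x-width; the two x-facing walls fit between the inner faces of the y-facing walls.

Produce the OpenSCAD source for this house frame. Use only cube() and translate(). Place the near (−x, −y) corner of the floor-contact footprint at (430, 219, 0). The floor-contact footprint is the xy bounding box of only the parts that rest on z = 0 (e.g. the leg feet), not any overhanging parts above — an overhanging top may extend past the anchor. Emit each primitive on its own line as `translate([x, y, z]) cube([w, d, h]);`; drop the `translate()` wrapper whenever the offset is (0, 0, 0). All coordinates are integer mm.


translate([430, 219, 0]) cube([3250, 200, 2510]);
translate([430, 4109, 0]) cube([3250, 200, 2510]);
translate([430, 419, 0]) cube([200, 3690, 2510]);
translate([3480, 419, 0]) cube([200, 3690, 2510]);


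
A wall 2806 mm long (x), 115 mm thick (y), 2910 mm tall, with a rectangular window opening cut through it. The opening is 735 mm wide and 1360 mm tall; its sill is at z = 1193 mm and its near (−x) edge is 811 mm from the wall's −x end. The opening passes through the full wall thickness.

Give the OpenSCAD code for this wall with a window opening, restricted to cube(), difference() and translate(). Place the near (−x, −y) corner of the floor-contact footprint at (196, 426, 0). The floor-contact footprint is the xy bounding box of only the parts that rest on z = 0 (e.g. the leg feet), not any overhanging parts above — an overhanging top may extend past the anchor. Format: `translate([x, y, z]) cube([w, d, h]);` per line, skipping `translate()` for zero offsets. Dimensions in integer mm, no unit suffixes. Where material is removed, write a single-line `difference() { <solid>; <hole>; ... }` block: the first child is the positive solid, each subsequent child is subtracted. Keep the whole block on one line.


difference() { translate([196, 426, 0]) cube([2806, 115, 2910]); translate([1007, 426, 1193]) cube([735, 115, 1360]); }


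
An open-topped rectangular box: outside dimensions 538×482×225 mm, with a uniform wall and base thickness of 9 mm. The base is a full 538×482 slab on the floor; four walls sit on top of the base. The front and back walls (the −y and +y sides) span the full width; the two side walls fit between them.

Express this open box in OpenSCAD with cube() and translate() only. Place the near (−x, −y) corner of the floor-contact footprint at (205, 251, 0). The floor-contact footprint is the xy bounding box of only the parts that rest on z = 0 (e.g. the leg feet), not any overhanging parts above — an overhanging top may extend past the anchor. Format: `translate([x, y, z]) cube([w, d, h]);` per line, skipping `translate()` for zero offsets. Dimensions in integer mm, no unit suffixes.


translate([205, 251, 0]) cube([538, 482, 9]);
translate([205, 251, 9]) cube([538, 9, 216]);
translate([205, 724, 9]) cube([538, 9, 216]);
translate([205, 260, 9]) cube([9, 464, 216]);
translate([734, 260, 9]) cube([9, 464, 216]);


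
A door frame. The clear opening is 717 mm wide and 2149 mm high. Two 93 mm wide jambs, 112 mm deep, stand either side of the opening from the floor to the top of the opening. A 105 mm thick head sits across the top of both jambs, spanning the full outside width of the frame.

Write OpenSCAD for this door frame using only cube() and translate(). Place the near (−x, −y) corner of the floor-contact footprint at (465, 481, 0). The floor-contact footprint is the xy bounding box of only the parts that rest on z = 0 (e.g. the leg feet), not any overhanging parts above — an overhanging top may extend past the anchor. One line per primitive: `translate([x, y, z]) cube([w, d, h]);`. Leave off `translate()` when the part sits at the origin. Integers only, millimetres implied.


translate([465, 481, 0]) cube([93, 112, 2149]);
translate([1275, 481, 0]) cube([93, 112, 2149]);
translate([465, 481, 2149]) cube([903, 112, 105]);


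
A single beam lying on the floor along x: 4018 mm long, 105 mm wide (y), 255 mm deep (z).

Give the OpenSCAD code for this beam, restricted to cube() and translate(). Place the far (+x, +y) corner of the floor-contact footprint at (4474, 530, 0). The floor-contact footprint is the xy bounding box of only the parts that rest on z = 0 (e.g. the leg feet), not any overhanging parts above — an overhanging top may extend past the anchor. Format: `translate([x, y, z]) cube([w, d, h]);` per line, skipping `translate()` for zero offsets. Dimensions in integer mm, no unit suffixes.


translate([456, 425, 0]) cube([4018, 105, 255]);


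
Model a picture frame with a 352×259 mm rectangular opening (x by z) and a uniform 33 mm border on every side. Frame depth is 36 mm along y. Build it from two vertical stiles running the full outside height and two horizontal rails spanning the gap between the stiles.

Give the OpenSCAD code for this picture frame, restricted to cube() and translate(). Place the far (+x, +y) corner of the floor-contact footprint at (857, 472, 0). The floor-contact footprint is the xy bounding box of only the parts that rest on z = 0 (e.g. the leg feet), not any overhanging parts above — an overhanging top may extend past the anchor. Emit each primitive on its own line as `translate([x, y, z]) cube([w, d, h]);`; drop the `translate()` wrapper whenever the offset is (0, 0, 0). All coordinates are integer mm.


translate([439, 436, 0]) cube([33, 36, 325]);
translate([824, 436, 0]) cube([33, 36, 325]);
translate([472, 436, 0]) cube([352, 36, 33]);
translate([472, 436, 292]) cube([352, 36, 33]);
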